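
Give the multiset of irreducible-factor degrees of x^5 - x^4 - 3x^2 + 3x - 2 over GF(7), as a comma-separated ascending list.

Write g(x) = x^5 - x^4 - 3x^2 + 3x - 2.
Complete factorization: g(x) = (x^2 + 2)·(x^3 - x^2 - 2x - 1).
Factor degrees with multiplicity: 2 + 3 = 5.

2, 3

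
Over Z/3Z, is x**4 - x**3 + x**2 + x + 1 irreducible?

Write P(x) = x**4 - x**3 + x**2 + x + 1.
Check for roots in Z/3Z: P(0) = 1; P(1) = 0 → root; P(2) = 0 → root.
P(1) = 0, so (x − 1) divides P(x); P is reducible.

No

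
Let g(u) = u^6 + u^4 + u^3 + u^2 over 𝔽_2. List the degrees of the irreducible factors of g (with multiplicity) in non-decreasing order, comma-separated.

1, 1, 1, 3

Roots in 𝔽_2: g(0) = 0 → root; g(1) = 0 → root.
Linear factors from roots: (u), (u + 1).
Complete factorization: g(u) = (u + 1)·(u)^2·(u^3 + u^2 + 1).
Factor degrees with multiplicity: 1 + 1 + 1 + 3 = 6.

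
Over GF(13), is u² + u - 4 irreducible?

No

Write f(u) = u² + u - 4.
Check each element of GF(13) for a root: f(0)=9, f(1)=11, f(2)=2, f(3)=8, f(4)=3, f(5)=0, f(6)=12, f(7)=0, f(8)=3, f(9)=8, f(10)=2, f(11)=11, f(12)=9.
f(5) = 0, so (u − 5) divides f(u); f is reducible.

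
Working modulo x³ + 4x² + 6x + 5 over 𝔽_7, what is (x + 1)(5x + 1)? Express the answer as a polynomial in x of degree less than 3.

5x^2 + 6x + 1

Multiply in 𝔽_7[x]: (x + 1)·(5x + 1) = 5x² + 6x + 1.
Reduced: 5x² + 6x + 1.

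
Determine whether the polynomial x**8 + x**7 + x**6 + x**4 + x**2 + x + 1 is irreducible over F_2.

Yes

Write g(x) = x**8 + x**7 + x**6 + x**4 + x**2 + x + 1.
Check for roots in F_2: g(0) = 1; g(1) = 1.
No roots, so no linear factors.
Monic irreducibles of degree 2 over GF(2): x**2 + x + 1.
None of them divide g (all give nonzero remainder).
Monic irreducibles of degree 3 over GF(2): x**3 + x + 1, x**3 + x**2 + 1.
None of them divide g (all give nonzero remainder).
Monic irreducibles of degree 4 over GF(2): x**4 + x + 1, x**4 + x**3 + 1, x**4 + x**3 + x**2 + x + 1.
None of them divide g (all give nonzero remainder).
No irreducible factor of degree ≤ 4 exists, so g is irreducible over GF(2).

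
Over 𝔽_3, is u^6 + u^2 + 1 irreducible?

No

Write f(u) = u^6 + u^2 + 1.
Check for roots in 𝔽_3: f(0) = 1; f(1) = 0 → root; f(2) = 0 → root.
f(1) = 0, so (u − 1) divides f(u); f is reducible.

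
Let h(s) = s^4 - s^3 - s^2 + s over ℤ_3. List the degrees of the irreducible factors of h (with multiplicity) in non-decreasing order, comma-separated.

Roots in ℤ_3: h(0) = 0 → root; h(1) = 0 → root; h(2) = 0 → root.
Linear factors from roots: (s), (s - 1), (s + 1).
Complete factorization: h(s) = (s)·(s + 1)·(s - 1)^2.
Factor degrees with multiplicity: 1 + 1 + 1 + 1 = 4.

1, 1, 1, 1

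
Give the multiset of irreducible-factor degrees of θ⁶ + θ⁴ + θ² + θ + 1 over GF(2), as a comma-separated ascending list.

Write h(θ) = θ⁶ + θ⁴ + θ² + θ + 1.
Roots in GF(2): h(0) = 1; h(1) = 1.
Complete factorization: h(θ) = (θ⁶ + θ⁴ + θ² + θ + 1).
Factor degrees with multiplicity: 6 = 6.

6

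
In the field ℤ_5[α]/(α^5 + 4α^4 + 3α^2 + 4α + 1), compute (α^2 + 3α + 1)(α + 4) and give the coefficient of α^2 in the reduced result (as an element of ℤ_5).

Multiply in ℤ_5[α]: (α^2 + 3α + 1)·(α + 4) = α^3 + 2α^2 + 3α + 4.
Reduced: α^3 + 2α^2 + 3α + 4.

2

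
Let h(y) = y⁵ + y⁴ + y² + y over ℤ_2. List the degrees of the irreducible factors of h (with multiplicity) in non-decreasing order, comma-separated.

1, 1, 1, 2

Roots in ℤ_2: h(0) = 0 → root; h(1) = 0 → root.
Linear factors from roots: (y), (y + 1).
Complete factorization: h(y) = (y)·(y + 1)^2·(y² + y + 1).
Factor degrees with multiplicity: 1 + 1 + 1 + 2 = 5.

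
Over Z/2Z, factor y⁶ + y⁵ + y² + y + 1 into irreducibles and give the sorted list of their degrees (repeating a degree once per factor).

6

Write h(y) = y⁶ + y⁵ + y² + y + 1.
Roots in Z/2Z: h(0) = 1; h(1) = 1.
Complete factorization: h(y) = (y⁶ + y⁵ + y² + y + 1).
Factor degrees with multiplicity: 6 = 6.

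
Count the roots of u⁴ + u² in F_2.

Write g(u) = u⁴ + u².
Evaluate at each of the 2 elements of F_2:
g(0) = 0 → root; g(1) = 0 → root.
Roots: {0, 1}.

2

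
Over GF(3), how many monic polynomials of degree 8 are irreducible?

Gauss's count: N_{3}(8) = (1/8) Σ_{d|8} μ(8/d)·3^d.
Divisors of 8: 1, 2, 4, 8; μ(8/d) for each: 0, 0, -1, 1.
Σ = − 3^4 + 3^8 = 6480.
N = 6480/8 = 810.

810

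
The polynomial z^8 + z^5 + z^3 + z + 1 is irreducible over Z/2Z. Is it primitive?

Write f(z) = z^8 + z^5 + z^3 + z + 1.
|GF(2^8)^×| = 2^8 − 1 = 255. Prime factorization: 255 = 3·5·17.
f is primitive ⇔ z has order 255 in GF(2)[z]/(f), i.e. z^(255/q) ≠ 1 for each prime q | 255.
z^(85) mod f = z^7 + z^6 + z^5 + z^3 + z + 1.
z^(51) mod f = z^4 + z + 1.
z^(15) mod f = z^7 + z^6 + z^5 + 1.
None equal 1, so z has full order 255; f is primitive.

Yes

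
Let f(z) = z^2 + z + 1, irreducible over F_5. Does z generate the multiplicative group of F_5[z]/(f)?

|GF(5^2)^×| = 5^2 − 1 = 24. Prime factorization: 24 = 2^3·3.
f is primitive ⇔ z has order 24 in GF(5)[z]/(f), i.e. z^(24/q) ≠ 1 for each prime q | 24.
z^(12) mod f = 1
z^(8) mod f = 4z + 4.
Since z^(12) = 1, the order of z divides 12 < 24; not primitive.

No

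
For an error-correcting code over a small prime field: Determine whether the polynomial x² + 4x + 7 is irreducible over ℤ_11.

Write m(x) = x² + 4x + 7.
Check each element of ℤ_11 for a root: m(0)=7, m(1)=1, m(2)=8, m(3)=6, m(4)=6, m(5)=8, m(6)=1, m(7)=7, m(8)=4, m(9)=3, m(10)=4.
No roots. A degree-2 polynomial over a field with no linear factor is irreducible.

Yes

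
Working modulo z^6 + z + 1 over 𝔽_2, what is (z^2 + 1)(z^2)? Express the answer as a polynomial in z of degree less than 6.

Multiply in 𝔽_2[z]: (z^2 + 1)·(z^2) = z^4 + z^2.
Reduced: z^4 + z^2.

z^4 + z^2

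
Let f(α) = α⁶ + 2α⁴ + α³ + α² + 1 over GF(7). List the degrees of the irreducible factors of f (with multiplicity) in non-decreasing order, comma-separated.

6

Complete factorization: f(α) = (α⁶ + 2α⁴ + α³ + α² + 1).
Factor degrees with multiplicity: 6 = 6.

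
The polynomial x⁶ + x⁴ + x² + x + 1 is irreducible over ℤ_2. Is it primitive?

Write f(x) = x⁶ + x⁴ + x² + x + 1.
|GF(2^6)^×| = 2^6 − 1 = 63. Prime factorization: 63 = 3^2·7.
f is primitive ⇔ x has order 63 in GF(2)[x]/(f), i.e. x^(63/q) ≠ 1 for each prime q | 63.
x^(21) mod f = 1
x^(9) mod f = x⁴ + x² + x.
Since x^(21) = 1, the order of x divides 21 < 63; not primitive.

No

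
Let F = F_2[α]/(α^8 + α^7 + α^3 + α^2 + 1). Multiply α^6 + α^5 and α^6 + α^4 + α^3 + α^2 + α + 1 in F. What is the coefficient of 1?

Multiply in F_2[α]: (α^6 + α^5)·(α^6 + α^4 + α^3 + α^2 + α + 1) = α^12 + α^11 + α^10 + α^5.
Reduce using α^8 ≡ α^7 + α^3 + α^2 + 1 (mod α^8 + α^7 + α^3 + α^2 + 1).
Reduced: α^6 + α^4 + α + 1.

1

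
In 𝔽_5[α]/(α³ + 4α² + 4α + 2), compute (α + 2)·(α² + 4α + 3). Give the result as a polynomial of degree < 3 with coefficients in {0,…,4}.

2α^2 + 2α + 4

Multiply in 𝔽_5[α]: (α + 2)·(α² + 4α + 3) = α³ + α² + α + 1.
Reduce using α³ ≡ α² + α + 3 (mod α³ + 4α² + 4α + 2).
Reduced: 2α² + 2α + 4.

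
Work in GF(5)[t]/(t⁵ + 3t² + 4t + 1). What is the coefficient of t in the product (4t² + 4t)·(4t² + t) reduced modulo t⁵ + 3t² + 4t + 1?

0

Multiply in GF(5)[t]: (4t² + 4t)·(4t² + t) = t⁴ + 4t².
Reduced: t⁴ + 4t².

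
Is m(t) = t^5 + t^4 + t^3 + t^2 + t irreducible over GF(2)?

Check for roots in GF(2): m(0) = 0 → root; m(1) = 1.
m(0) = 0, so (t) divides m(t); m is reducible.

No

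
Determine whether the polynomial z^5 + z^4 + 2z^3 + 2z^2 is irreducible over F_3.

Write P(z) = z^5 + z^4 + 2z^3 + 2z^2.
Check for roots in F_3: P(0) = 0 → root; P(1) = 0 → root; P(2) = 0 → root.
P(0) = 0, so (z) divides P(z); P is reducible.

No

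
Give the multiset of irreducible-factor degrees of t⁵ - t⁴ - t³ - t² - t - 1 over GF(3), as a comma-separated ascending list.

Write g(t) = t⁵ - t⁴ - t³ - t² - t - 1.
Roots in GF(3): g(0) = 2; g(1) = 2; g(2) = 1.
Complete factorization: g(t) = (t² + t - 1)·(t³ + t² - t + 1).
Factor degrees with multiplicity: 2 + 3 = 5.

2, 3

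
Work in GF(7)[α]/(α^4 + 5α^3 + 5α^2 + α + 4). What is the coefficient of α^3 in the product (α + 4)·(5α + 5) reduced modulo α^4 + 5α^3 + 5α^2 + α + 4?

0

Multiply in GF(7)[α]: (α + 4)·(5α + 5) = 5α^2 + 4α + 6.
Reduced: 5α^2 + 4α + 6.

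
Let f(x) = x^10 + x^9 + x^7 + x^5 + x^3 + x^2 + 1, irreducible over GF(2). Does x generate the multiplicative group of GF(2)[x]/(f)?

No

|GF(2^10)^×| = 2^10 − 1 = 1023. Prime factorization: 1023 = 3·11·31.
f is primitive ⇔ x has order 1023 in GF(2)[x]/(f), i.e. x^(1023/q) ≠ 1 for each prime q | 1023.
x^(341) mod f = 1
x^(93) mod f = x^8 + x^5 + x.
x^(33) mod f = x^9 + x^5 + x^4 + x^3 + 1.
Since x^(341) = 1, the order of x divides 341 < 1023; not primitive.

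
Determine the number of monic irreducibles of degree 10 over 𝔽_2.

99

Gauss's count: N_{2}(10) = (1/10) Σ_{d|10} μ(10/d)·2^d.
Divisors of 10: 1, 2, 5, 10; μ(10/d) for each: 1, -1, -1, 1.
Σ = 2^1 − 2^2 − 2^5 + 2^10 = 990.
N = 990/10 = 99.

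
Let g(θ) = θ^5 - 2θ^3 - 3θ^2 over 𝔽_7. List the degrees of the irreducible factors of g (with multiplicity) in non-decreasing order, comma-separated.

1, 1, 1, 2

Linear factors from roots: (θ), (θ + 2).
Complete factorization: g(θ) = (θ + 2)·(θ)^2·(θ^2 - 2θ + 2).
Factor degrees with multiplicity: 1 + 1 + 1 + 2 = 5.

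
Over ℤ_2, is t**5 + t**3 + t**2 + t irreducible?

Write h(t) = t**5 + t**3 + t**2 + t.
Check for roots in ℤ_2: h(0) = 0 → root; h(1) = 0 → root.
h(0) = 0, so (t) divides h(t); h is reducible.

No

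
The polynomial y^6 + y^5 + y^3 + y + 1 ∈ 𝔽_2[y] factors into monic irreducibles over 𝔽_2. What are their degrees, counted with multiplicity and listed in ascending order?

Write f(y) = y^6 + y^5 + y^3 + y + 1.
Roots in 𝔽_2: f(0) = 1; f(1) = 1.
Complete factorization: f(y) = (y^2 + y + 1)^3.
Factor degrees with multiplicity: 2 + 2 + 2 = 6.

2, 2, 2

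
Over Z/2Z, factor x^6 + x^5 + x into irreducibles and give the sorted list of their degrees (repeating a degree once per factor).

Write g(x) = x^6 + x^5 + x.
Roots in Z/2Z: g(0) = 0 → root; g(1) = 1.
Linear factors from roots: (x).
Complete factorization: g(x) = (x)·(x^2 + x + 1)·(x^3 + x + 1).
Factor degrees with multiplicity: 1 + 2 + 3 = 6.

1, 2, 3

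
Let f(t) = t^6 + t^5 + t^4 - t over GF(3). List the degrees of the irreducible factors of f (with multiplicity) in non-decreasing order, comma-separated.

Roots in GF(3): f(0) = 0 → root; f(1) = 2; f(2) = 2.
Linear factors from roots: (t).
Complete factorization: f(t) = (t)·(t^2 + 1)·(t^3 + t^2 - 1).
Factor degrees with multiplicity: 1 + 2 + 3 = 6.

1, 2, 3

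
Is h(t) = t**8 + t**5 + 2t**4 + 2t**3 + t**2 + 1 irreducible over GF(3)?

Check for roots in GF(3): h(0) = 1; h(1) = 2; h(2) = 2.
No roots, so no linear factors.
Monic irreducibles of degree 2 over GF(3): t**2 + 1, t**2 + t + 2, t**2 + 2t + 2.
None of them divide h (all give nonzero remainder).
Degree-3 irreducible divisors: test the 8 monic irreducibles of degree 3 over GF(3).
None of them divide h (all give nonzero remainder).
Degree-4 irreducible divisors: test the 18 monic irreducibles of degree 4 over GF(3).
None of them divide h (all give nonzero remainder).
No irreducible factor of degree ≤ 4 exists, so h is irreducible over GF(3).

Yes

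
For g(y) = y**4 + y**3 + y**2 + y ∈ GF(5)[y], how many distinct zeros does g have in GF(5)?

4

Evaluate at each of the 5 elements of GF(5):
g(0) = 0 → root; g(1) = 4; g(2) = 0 → root; g(3) = 0 → root; g(4) = 0 → root.
Roots: {0, 2, 3, 4}.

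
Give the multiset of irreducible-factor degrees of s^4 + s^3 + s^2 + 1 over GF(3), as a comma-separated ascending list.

Write f(s) = s^4 + s^3 + s^2 + 1.
Roots in GF(3): f(0) = 1; f(1) = 1; f(2) = 2.
Complete factorization: f(s) = (s^4 + s^3 + s^2 + 1).
Factor degrees with multiplicity: 4 = 4.

4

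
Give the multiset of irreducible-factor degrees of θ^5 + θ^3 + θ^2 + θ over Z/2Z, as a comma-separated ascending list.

Write h(θ) = θ^5 + θ^3 + θ^2 + θ.
Roots in Z/2Z: h(0) = 0 → root; h(1) = 0 → root.
Linear factors from roots: (θ), (θ + 1).
Complete factorization: h(θ) = (θ)·(θ + 1)·(θ^3 + θ^2 + 1).
Factor degrees with multiplicity: 1 + 1 + 3 = 5.

1, 1, 3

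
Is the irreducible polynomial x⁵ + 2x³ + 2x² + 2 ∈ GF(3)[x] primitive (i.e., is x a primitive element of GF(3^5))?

No

Write f(x) = x⁵ + 2x³ + 2x² + 2.
|GF(3^5)^×| = 3^5 − 1 = 242. Prime factorization: 242 = 2·11^2.
f is primitive ⇔ x has order 242 in GF(3)[x]/(f), i.e. x^(242/q) ≠ 1 for each prime q | 242.
x^(121) mod f = 1
x^(22) mod f = x² + x + 2.
Since x^(121) = 1, the order of x divides 121 < 242; not primitive.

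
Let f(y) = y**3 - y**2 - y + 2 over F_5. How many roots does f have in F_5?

Evaluate at each of the 5 elements of F_5:
f(0) = 2; f(1) = 1; f(2) = 4; f(3) = 2; f(4) = 1.
No element is a root.

0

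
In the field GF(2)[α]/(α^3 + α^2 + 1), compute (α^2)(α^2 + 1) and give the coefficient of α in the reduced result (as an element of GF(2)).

1

Multiply in GF(2)[α]: (α^2)·(α^2 + 1) = α^4 + α^2.
Reduce using α^3 ≡ α^2 + 1 (mod α^3 + α^2 + 1).
Reduced: α + 1.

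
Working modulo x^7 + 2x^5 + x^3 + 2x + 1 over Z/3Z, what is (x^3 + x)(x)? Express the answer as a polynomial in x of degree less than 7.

Multiply in Z/3Z[x]: (x^3 + x)·(x) = x^4 + x^2.
Reduced: x^4 + x^2.

x^4 + x^2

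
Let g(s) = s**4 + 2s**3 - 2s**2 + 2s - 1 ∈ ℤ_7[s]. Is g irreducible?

Check for roots in ℤ_7: g(0) = 6; g(1) = 2; g(2) = 6; g(3) = 3; g(4) = 2; g(5) = 1; g(6) = 1.
No roots, so no linear factors.
Degree-2 irreducible divisors: test the 21 monic irreducibles of degree 2 over GF(7).
None of them divide g (all give nonzero remainder).
No irreducible factor of degree ≤ 2 exists, so g is irreducible over GF(7).

Yes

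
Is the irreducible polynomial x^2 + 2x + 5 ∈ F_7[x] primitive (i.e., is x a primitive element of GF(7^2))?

Write f(x) = x^2 + 2x + 5.
|GF(7^2)^×| = 7^2 − 1 = 48. Prime factorization: 48 = 2^4·3.
f is primitive ⇔ x has order 48 in GF(7)[x]/(f), i.e. x^(48/q) ≠ 1 for each prime q | 48.
x^(24) mod f = 6.
x^(16) mod f = 4.
None equal 1, so x has full order 48; f is primitive.

Yes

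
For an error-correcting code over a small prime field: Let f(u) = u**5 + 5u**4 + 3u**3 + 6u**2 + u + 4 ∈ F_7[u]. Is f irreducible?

Yes

Check for roots in F_7: f(0) = 4; f(1) = 6; f(2) = 5; f(3) = 6; f(4) = 3; f(5) = 1; f(6) = 3.
No roots, so no linear factors.
Degree-2 irreducible divisors: test the 21 monic irreducibles of degree 2 over GF(7).
None of them divide f (all give nonzero remainder).
No irreducible factor of degree ≤ 2 exists, so f is irreducible over GF(7).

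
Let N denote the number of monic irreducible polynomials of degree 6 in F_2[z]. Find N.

By the necklace-counting formula, N_2(6) = (1/6) Σ_{d|6} μ(6/d)·2^d.
Divisors of 6: 1, 2, 3, 6; μ(6/d) for each: 1, -1, -1, 1.
Σ = 2^1 − 2^2 − 2^3 + 2^6 = 54.
N = 54/6 = 9.

9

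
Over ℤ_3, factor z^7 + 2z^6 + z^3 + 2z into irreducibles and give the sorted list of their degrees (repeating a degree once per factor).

1, 1, 1, 1, 3

Write h(z) = z^7 + 2z^6 + z^3 + 2z.
Roots in ℤ_3: h(0) = 0 → root; h(1) = 0 → root; h(2) = 1.
Linear factors from roots: (z), (z + 2).
Complete factorization: h(z) = (z)·(z + 2)^3·(z^3 + 2z^2 + 1).
Factor degrees with multiplicity: 1 + 1 + 1 + 1 + 3 = 7.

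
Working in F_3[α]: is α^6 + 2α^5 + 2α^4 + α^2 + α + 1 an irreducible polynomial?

Yes

Write g(α) = α^6 + 2α^5 + 2α^4 + α^2 + α + 1.
Check for roots in F_3: g(0) = 1; g(1) = 2; g(2) = 2.
No roots, so no linear factors.
Monic irreducibles of degree 2 over GF(3): α^2 + 1, α^2 + α + 2, α^2 + 2α + 2.
None of them divide g (all give nonzero remainder).
Degree-3 irreducible divisors: test the 8 monic irreducibles of degree 3 over GF(3).
None of them divide g (all give nonzero remainder).
No irreducible factor of degree ≤ 3 exists, so g is irreducible over GF(3).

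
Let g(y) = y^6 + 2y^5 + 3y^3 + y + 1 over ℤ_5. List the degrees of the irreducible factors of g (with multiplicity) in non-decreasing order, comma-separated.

Roots in ℤ_5: g(0) = 1; g(1) = 3; g(2) = 0 → root; g(3) = 0 → root; g(4) = 1.
Linear factors from roots: (y + 3), (y + 2).
Complete factorization: g(y) = (y + 3)·(y + 2)^2·(y^3 + 4y + 3).
Factor degrees with multiplicity: 1 + 1 + 1 + 3 = 6.

1, 1, 1, 3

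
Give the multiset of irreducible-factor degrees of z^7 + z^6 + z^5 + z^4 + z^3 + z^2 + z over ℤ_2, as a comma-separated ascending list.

1, 3, 3

Write h(z) = z^7 + z^6 + z^5 + z^4 + z^3 + z^2 + z.
Roots in ℤ_2: h(0) = 0 → root; h(1) = 1.
Linear factors from roots: (z).
Complete factorization: h(z) = (z)·(z^3 + z + 1)·(z^3 + z^2 + 1).
Factor degrees with multiplicity: 1 + 3 + 3 = 7.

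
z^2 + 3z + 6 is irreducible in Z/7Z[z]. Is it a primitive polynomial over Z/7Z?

Write f(z) = z^2 + 3z + 6.
|GF(7^2)^×| = 7^2 − 1 = 48. Prime factorization: 48 = 2^4·3.
f is primitive ⇔ z has order 48 in GF(7)[z]/(f), i.e. z^(48/q) ≠ 1 for each prime q | 48.
z^(24) mod f = 6.
z^(16) mod f = 1
Since z^(16) = 1, the order of z divides 16 < 48; not primitive.

No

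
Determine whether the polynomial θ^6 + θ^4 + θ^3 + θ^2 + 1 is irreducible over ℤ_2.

No

Write g(θ) = θ^6 + θ^4 + θ^3 + θ^2 + 1.
Check for roots in ℤ_2: g(0) = 1; g(1) = 1.
No roots, so no linear factors.
Monic irreducibles of degree 2 over GF(2): θ^2 + θ + 1.
θ^2 + θ + 1 divides g: g(θ) = (θ^2 + θ + 1)·(θ^4 + θ^3 + θ^2 + θ + 1).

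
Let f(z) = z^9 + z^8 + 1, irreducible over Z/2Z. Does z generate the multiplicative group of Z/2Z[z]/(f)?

No

|GF(2^9)^×| = 2^9 − 1 = 511. Prime factorization: 511 = 7·73.
f is primitive ⇔ z has order 511 in GF(2)[z]/(f), i.e. z^(511/q) ≠ 1 for each prime q | 511.
z^(73) mod f = 1
z^(7) mod f = z^7.
Since z^(73) = 1, the order of z divides 73 < 511; not primitive.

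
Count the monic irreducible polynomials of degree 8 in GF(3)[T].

810

x^(3^8) − x is the product of all monic irreducibles of degree dividing 8; Möbius inversion gives N = (1/8) Σ μ(8/d)·3^d.
Divisors of 8: 1, 2, 4, 8; μ(8/d) for each: 0, 0, -1, 1.
Σ = − 3^4 + 3^8 = 6480.
N = 6480/8 = 810.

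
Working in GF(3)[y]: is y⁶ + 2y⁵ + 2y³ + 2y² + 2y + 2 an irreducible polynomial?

Yes

Write P(y) = y⁶ + 2y⁵ + 2y³ + 2y² + 2y + 2.
Check for roots in GF(3): P(0) = 2; P(1) = 2; P(2) = 2.
No roots, so no linear factors.
Monic irreducibles of degree 2 over GF(3): y² + 1, y² + y + 2, y² + 2y + 2.
None of them divide P (all give nonzero remainder).
Degree-3 irreducible divisors: test the 8 monic irreducibles of degree 3 over GF(3).
None of them divide P (all give nonzero remainder).
No irreducible factor of degree ≤ 3 exists, so P is irreducible over GF(3).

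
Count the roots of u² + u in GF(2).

2

Write P(u) = u² + u.
Evaluate at each of the 2 elements of GF(2):
P(0) = 0 → root; P(1) = 0 → root.
Roots: {0, 1}.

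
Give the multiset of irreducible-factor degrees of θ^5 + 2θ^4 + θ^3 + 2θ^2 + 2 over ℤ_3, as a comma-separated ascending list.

2, 3

Write h(θ) = θ^5 + 2θ^4 + θ^3 + 2θ^2 + 2.
Roots in ℤ_3: h(0) = 2; h(1) = 2; h(2) = 1.
Complete factorization: h(θ) = (θ^2 + 2θ + 2)·(θ^3 + 2θ + 1).
Factor degrees with multiplicity: 2 + 3 = 5.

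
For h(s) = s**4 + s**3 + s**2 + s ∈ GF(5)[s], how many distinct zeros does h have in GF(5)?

4

Evaluate at each of the 5 elements of GF(5):
h(0) = 0 → root; h(1) = 4; h(2) = 0 → root; h(3) = 0 → root; h(4) = 0 → root.
Roots: {0, 2, 3, 4}.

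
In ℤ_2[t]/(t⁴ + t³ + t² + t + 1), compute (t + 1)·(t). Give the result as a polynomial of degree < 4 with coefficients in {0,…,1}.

t^2 + t

Multiply in ℤ_2[t]: (t + 1)·(t) = t² + t.
Reduced: t² + t.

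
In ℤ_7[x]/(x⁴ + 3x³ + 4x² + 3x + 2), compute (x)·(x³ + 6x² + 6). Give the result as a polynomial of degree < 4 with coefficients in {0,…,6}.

Multiply in ℤ_7[x]: (x)·(x³ + 6x² + 6) = x⁴ + 6x³ + 6x.
Reduce using x⁴ ≡ 4x³ + 3x² + 4x + 5 (mod x⁴ + 3x³ + 4x² + 3x + 2).
Reduced: 3x³ + 3x² + 3x + 5.

3x^3 + 3x^2 + 3x + 5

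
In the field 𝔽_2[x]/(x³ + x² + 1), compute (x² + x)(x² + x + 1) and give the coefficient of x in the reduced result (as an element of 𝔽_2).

0

Multiply in 𝔽_2[x]: (x² + x)·(x² + x + 1) = x⁴ + x.
Reduce using x³ ≡ x² + 1 (mod x³ + x² + 1).
Reduced: x² + 1.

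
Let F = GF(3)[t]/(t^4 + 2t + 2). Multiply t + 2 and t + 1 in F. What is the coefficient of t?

0

Multiply in GF(3)[t]: (t + 2)·(t + 1) = t^2 + 2.
Reduced: t^2 + 2.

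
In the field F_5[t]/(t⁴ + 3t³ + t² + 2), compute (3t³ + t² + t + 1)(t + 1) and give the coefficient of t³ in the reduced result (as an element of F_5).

0

Multiply in F_5[t]: (3t³ + t² + t + 1)·(t + 1) = 3t⁴ + 4t³ + 2t² + 2t + 1.
Reduce using t⁴ ≡ 2t³ + 4t² + 3 (mod t⁴ + 3t³ + t² + 2).
Reduced: 4t² + 2t.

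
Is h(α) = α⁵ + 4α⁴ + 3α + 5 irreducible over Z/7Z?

Check for roots in Z/7Z: h(0) = 5; h(1) = 6; h(2) = 2; h(3) = 0 → root; h(4) = 0 → root; h(5) = 3; h(6) = 5.
h(3) = 0, so (α − 3) divides h(α); h is reducible.

No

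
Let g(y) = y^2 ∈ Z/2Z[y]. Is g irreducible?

No

Check for roots in Z/2Z: g(0) = 0 → root; g(1) = 1.
g(0) = 0, so (y) divides g(y); g is reducible.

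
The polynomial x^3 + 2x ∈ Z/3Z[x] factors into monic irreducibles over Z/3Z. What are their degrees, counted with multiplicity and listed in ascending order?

Write f(x) = x^3 + 2x.
Roots in Z/3Z: f(0) = 0 → root; f(1) = 0 → root; f(2) = 0 → root.
Linear factors from roots: (x), (x + 2), (x + 1).
Complete factorization: f(x) = (x)·(x + 1)·(x + 2).
Factor degrees with multiplicity: 1 + 1 + 1 = 3.

1, 1, 1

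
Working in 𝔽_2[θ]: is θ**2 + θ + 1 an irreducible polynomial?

Write m(θ) = θ**2 + θ + 1.
Check for roots in 𝔽_2: m(0) = 1; m(1) = 1.
No roots. A degree-2 polynomial over a field with no linear factor is irreducible.

Yes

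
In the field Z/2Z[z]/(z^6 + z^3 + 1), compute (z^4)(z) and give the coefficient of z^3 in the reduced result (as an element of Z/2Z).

0

Multiply in Z/2Z[z]: (z^4)·(z) = z^5.
Reduced: z^5.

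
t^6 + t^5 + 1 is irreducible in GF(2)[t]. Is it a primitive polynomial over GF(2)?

Yes

Write f(t) = t^6 + t^5 + 1.
|GF(2^6)^×| = 2^6 − 1 = 63. Prime factorization: 63 = 3^2·7.
f is primitive ⇔ t has order 63 in GF(2)[t]/(f), i.e. t^(63/q) ≠ 1 for each prime q | 63.
t^(21) mod f = t^5 + t^4 + t^3 + 1.
t^(9) mod f = t^5 + t^3 + t^2 + t + 1.
None equal 1, so t has full order 63; f is primitive.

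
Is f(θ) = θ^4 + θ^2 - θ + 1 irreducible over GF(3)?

Check for roots in GF(3): f(0) = 1; f(1) = 2; f(2) = 1.
No roots, so no linear factors.
Monic irreducibles of degree 2 over GF(3): θ^2 + 1, θ^2 + θ - 1, θ^2 - θ - 1.
None of them divide f (all give nonzero remainder).
No irreducible factor of degree ≤ 2 exists, so f is irreducible over GF(3).

Yes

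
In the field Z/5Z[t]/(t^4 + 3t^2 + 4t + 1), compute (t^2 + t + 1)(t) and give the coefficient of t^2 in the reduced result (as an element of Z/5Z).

Multiply in Z/5Z[t]: (t^2 + t + 1)·(t) = t^3 + t^2 + t.
Reduced: t^3 + t^2 + t.

1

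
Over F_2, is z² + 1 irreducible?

No

Write m(z) = z² + 1.
Check for roots in F_2: m(0) = 1; m(1) = 0 → root.
m(1) = 0, so (z − 1) divides m(z); m is reducible.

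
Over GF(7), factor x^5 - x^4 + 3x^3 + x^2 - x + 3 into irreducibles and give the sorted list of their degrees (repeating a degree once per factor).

1, 1, 1, 2

Write h(x) = x^5 - x^4 + 3x^3 + x^2 - x + 3.
Linear factors from roots: (x - 3), (x + 2), (x + 1).
Complete factorization: h(x) = (x + 1)·(x + 2)·(x - 3)·(x^2 - x + 3).
Factor degrees with multiplicity: 1 + 1 + 1 + 2 = 5.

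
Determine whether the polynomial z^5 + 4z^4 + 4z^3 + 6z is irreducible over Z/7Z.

No

Write P(z) = z^5 + 4z^4 + 4z^3 + 6z.
Check for roots in Z/7Z: P(0) = 0 → root; P(1) = 1; P(2) = 0 → root; P(3) = 0 → root; P(4) = 4; P(5) = 2; P(6) = 0 → root.
P(0) = 0, so (z) divides P(z); P is reducible.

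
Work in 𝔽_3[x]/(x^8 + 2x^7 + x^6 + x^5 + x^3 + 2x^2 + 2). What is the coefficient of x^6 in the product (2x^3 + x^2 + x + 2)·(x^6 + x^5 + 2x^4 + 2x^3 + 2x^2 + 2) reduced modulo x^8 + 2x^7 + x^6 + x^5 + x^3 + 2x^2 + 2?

2

Multiply in 𝔽_3[x]: (2x^3 + x^2 + x + 2)·(x^6 + x^5 + 2x^4 + 2x^3 + 2x^2 + 2) = 2x^9 + x^5 + 2x^4 + x^3 + 2x + 1.
Reduce using x^8 ≡ x^7 + 2x^6 + 2x^5 + 2x^3 + x^2 + 1 (mod x^8 + 2x^7 + x^6 + x^5 + x^3 + 2x^2 + 2).
Reduced: 2x^6 + 2x^5 + x^3 + 2x^2 + x.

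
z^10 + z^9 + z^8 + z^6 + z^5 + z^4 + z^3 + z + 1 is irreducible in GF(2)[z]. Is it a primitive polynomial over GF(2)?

No

Write f(z) = z^10 + z^9 + z^8 + z^6 + z^5 + z^4 + z^3 + z + 1.
|GF(2^10)^×| = 2^10 − 1 = 1023. Prime factorization: 1023 = 3·11·31.
f is primitive ⇔ z has order 1023 in GF(2)[z]/(f), i.e. z^(1023/q) ≠ 1 for each prime q | 1023.
z^(341) mod f = 1
z^(93) mod f = z^9 + z^8 + z^6 + z^2 + 1.
z^(33) mod f = z^9 + z^6 + z^5 + z^4 + z.
Since z^(341) = 1, the order of z divides 341 < 1023; not primitive.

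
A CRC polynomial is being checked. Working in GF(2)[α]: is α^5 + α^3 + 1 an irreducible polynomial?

Yes

Write m(α) = α^5 + α^3 + 1.
Check for roots in GF(2): m(0) = 1; m(1) = 1.
No roots, so no linear factors.
Monic irreducibles of degree 2 over GF(2): α^2 + α + 1.
None of them divide m (all give nonzero remainder).
No irreducible factor of degree ≤ 2 exists, so m is irreducible over GF(2).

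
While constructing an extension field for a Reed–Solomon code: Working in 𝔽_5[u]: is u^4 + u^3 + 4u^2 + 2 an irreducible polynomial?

Write P(u) = u^4 + u^3 + 4u^2 + 2.
Check for roots in 𝔽_5: P(0) = 2; P(1) = 3; P(2) = 2; P(3) = 1; P(4) = 1.
No roots, so no linear factors.
Degree-2 irreducible divisors: test the 10 monic irreducibles of degree 2 over GF(5).
None of them divide P (all give nonzero remainder).
No irreducible factor of degree ≤ 2 exists, so P is irreducible over GF(5).

Yes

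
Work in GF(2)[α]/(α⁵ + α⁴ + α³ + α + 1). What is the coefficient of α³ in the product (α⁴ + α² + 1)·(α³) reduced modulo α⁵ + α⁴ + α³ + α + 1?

Multiply in GF(2)[α]: (α⁴ + α² + 1)·(α³) = α⁷ + α⁵ + α³.
Reduce using α⁵ ≡ α⁴ + α³ + α + 1 (mod α⁵ + α⁴ + α³ + α + 1).
Reduced: α³ + 1.

1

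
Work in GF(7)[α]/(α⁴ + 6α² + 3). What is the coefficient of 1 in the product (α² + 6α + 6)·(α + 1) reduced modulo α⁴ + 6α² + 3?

6

Multiply in GF(7)[α]: (α² + 6α + 6)·(α + 1) = α³ + 5α + 6.
Reduced: α³ + 5α + 6.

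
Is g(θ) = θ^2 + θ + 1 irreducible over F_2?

Yes

Check for roots in F_2: g(0) = 1; g(1) = 1.
No roots. A degree-2 polynomial over a field with no linear factor is irreducible.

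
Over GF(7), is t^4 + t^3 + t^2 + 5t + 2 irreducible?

Write f(t) = t^4 + t^3 + t^2 + 5t + 2.
Check for roots in GF(7): f(0) = 2; f(1) = 3; f(2) = 5; f(3) = 1; f(4) = 1; f(5) = 4; f(6) = 5.
No roots, so no linear factors.
Degree-2 irreducible divisors: test the 21 monic irreducibles of degree 2 over GF(7).
None of them divide f (all give nonzero remainder).
No irreducible factor of degree ≤ 2 exists, so f is irreducible over GF(7).

Yes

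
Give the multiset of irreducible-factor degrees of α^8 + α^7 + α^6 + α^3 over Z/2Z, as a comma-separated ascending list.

Write h(α) = α^8 + α^7 + α^6 + α^3.
Roots in Z/2Z: h(0) = 0 → root; h(1) = 0 → root.
Linear factors from roots: (α), (α + 1).
Complete factorization: h(α) = (α + 1)^2·(α)^3·(α^3 + α^2 + 1).
Factor degrees with multiplicity: 1 + 1 + 1 + 1 + 1 + 3 = 8.

1, 1, 1, 1, 1, 3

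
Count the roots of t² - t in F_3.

2

Write f(t) = t² - t.
Evaluate at each of the 3 elements of F_3:
f(0) = 0 → root; f(1) = 0 → root; f(2) = 2.
Roots: {0, 1}.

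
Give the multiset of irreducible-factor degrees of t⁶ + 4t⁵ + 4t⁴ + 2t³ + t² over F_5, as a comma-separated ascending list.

1, 1, 1, 3

Write g(t) = t⁶ + 4t⁵ + 4t⁴ + 2t³ + t².
Roots in F_5: g(0) = 0 → root; g(1) = 2; g(2) = 1; g(3) = 3; g(4) = 0 → root.
Linear factors from roots: (t), (t + 1).
Complete factorization: g(t) = (t + 1)·(t)^2·(t³ + 3t² + t + 1).
Factor degrees with multiplicity: 1 + 1 + 1 + 3 = 6.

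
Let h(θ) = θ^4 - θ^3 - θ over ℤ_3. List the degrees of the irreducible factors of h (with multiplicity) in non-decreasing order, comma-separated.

Roots in ℤ_3: h(0) = 0 → root; h(1) = 2; h(2) = 0 → root.
Linear factors from roots: (θ), (θ + 1).
Complete factorization: h(θ) = (θ)·(θ + 1)·(θ^2 + θ - 1).
Factor degrees with multiplicity: 1 + 1 + 2 = 4.

1, 1, 2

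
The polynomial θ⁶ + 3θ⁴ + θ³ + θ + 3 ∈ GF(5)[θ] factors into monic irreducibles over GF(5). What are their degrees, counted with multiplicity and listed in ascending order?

1, 1, 1, 1, 2

Write h(θ) = θ⁶ + 3θ⁴ + θ³ + θ + 3.
Roots in GF(5): h(0) = 3; h(1) = 4; h(2) = 0 → root; h(3) = 0 → root; h(4) = 0 → root.
Linear factors from roots: (θ + 3), (θ + 2), (θ + 1).
Complete factorization: h(θ) = (θ + 1)·(θ + 3)·(θ + 2)^2·(θ² + 2θ + 4).
Factor degrees with multiplicity: 1 + 1 + 1 + 1 + 2 = 6.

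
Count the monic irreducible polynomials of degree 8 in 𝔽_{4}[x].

8160

Gauss's count: N_{4}(8) = (1/8) Σ_{d|8} μ(8/d)·4^d.
Divisors of 8: 1, 2, 4, 8; μ(8/d) for each: 0, 0, -1, 1.
Σ = − 4^4 + 4^8 = 65280.
N = 65280/8 = 8160.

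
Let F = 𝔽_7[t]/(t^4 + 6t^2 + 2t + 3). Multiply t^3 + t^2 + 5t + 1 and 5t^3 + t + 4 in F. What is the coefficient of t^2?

Multiply in 𝔽_7[t]: (t^3 + t^2 + 5t + 1)·(5t^3 + t + 4) = 5t^6 + 5t^5 + 5t^4 + 3t^3 + 2t^2 + 4.
Reduce using t^4 ≡ t^2 + 5t + 4 (mod t^4 + 6t^2 + 2t + 3).
Reduced: 5t^3 + t^2 + 2.

1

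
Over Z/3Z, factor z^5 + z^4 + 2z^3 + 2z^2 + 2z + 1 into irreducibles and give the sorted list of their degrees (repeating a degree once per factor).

Write h(z) = z^5 + z^4 + 2z^3 + 2z^2 + 2z + 1.
Roots in Z/3Z: h(0) = 1; h(1) = 0 → root; h(2) = 2.
Linear factors from roots: (z + 2).
Complete factorization: h(z) = (z + 2)^3·(z^2 + z + 2).
Factor degrees with multiplicity: 1 + 1 + 1 + 2 = 5.

1, 1, 1, 2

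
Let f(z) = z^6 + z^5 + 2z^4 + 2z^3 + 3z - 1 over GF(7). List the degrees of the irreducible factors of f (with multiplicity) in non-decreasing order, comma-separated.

Complete factorization: f(z) = (z^3 + 3z^2 + 2z - 2)·(z^3 - 2z^2 - z - 3).
Factor degrees with multiplicity: 3 + 3 = 6.

3, 3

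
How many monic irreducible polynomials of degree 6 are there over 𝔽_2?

The number of monic irreducibles of degree 6 over GF(2) is (1/6)·Σ_{d∣6} μ(6/d) 2^d.
Divisors of 6: 1, 2, 3, 6; μ(6/d) for each: 1, -1, -1, 1.
Σ = 2^1 − 2^2 − 2^3 + 2^6 = 54.
N = 54/6 = 9.

9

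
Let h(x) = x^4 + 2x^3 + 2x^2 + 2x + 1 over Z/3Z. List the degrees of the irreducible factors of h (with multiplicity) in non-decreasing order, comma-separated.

Roots in Z/3Z: h(0) = 1; h(1) = 2; h(2) = 0 → root.
Linear factors from roots: (x + 1).
Complete factorization: h(x) = (x + 1)^2·(x^2 + 1).
Factor degrees with multiplicity: 1 + 1 + 2 = 4.

1, 1, 2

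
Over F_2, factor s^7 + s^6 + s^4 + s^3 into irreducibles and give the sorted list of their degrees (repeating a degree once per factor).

1, 1, 1, 1, 1, 2

Write g(s) = s^7 + s^6 + s^4 + s^3.
Roots in F_2: g(0) = 0 → root; g(1) = 0 → root.
Linear factors from roots: (s), (s + 1).
Complete factorization: g(s) = (s + 1)^2·(s)^3·(s^2 + s + 1).
Factor degrees with multiplicity: 1 + 1 + 1 + 1 + 1 + 2 = 7.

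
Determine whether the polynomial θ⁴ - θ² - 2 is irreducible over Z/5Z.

No

Write g(θ) = θ⁴ - θ² - 2.
Check for roots in Z/5Z: g(0) = 3; g(1) = 3; g(2) = 0 → root; g(3) = 0 → root; g(4) = 3.
g(2) = 0, so (θ − 2) divides g(θ); g is reducible.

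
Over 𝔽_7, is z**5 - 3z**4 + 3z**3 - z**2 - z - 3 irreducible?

Yes

Write P(z) = z**5 - 3z**4 + 3z**3 - z**2 - z - 3.
Check for roots in 𝔽_7: P(0) = 4; P(1) = 3; P(2) = 6; P(3) = 3; P(4) = 5; P(5) = 3; P(6) = 4.
No roots, so no linear factors.
Degree-2 irreducible divisors: test the 21 monic irreducibles of degree 2 over GF(7).
None of them divide P (all give nonzero remainder).
No irreducible factor of degree ≤ 2 exists, so P is irreducible over GF(7).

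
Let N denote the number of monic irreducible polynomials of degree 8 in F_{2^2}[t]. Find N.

8160

Gauss's count: N_{4}(8) = (1/8) Σ_{d|8} μ(8/d)·4^d.
Divisors of 8: 1, 2, 4, 8; μ(8/d) for each: 0, 0, -1, 1.
Σ = − 4^4 + 4^8 = 65280.
N = 65280/8 = 8160.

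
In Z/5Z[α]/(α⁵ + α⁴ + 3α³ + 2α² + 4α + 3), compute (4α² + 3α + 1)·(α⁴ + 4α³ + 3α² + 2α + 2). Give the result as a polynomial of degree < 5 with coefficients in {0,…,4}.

3α^4 + 3α^3 + α^2 + α + 2

Multiply in Z/5Z[α]: (4α² + 3α + 1)·(α⁴ + 4α³ + 3α² + 2α + 2) = 4α⁶ + 4α⁵ + α³ + 2α² + 3α + 2.
Reduce using α⁵ ≡ 4α⁴ + 2α³ + 3α² + α + 2 (mod α⁵ + α⁴ + 3α³ + 2α² + 4α + 3).
Reduced: 3α⁴ + 3α³ + α² + α + 2.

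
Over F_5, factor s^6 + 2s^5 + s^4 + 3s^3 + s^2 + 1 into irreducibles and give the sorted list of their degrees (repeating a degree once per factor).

6

Write g(s) = s^6 + 2s^5 + s^4 + 3s^3 + s^2 + 1.
Roots in F_5: g(0) = 1; g(1) = 4; g(2) = 3; g(3) = 2; g(4) = 4.
Complete factorization: g(s) = (s^6 + 2s^5 + s^4 + 3s^3 + s^2 + 1).
Factor degrees with multiplicity: 6 = 6.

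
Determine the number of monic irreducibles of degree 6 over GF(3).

116

By the necklace-counting formula, N_3(6) = (1/6) Σ_{d|6} μ(6/d)·3^d.
Divisors of 6: 1, 2, 3, 6; μ(6/d) for each: 1, -1, -1, 1.
Σ = 3^1 − 3^2 − 3^3 + 3^6 = 696.
N = 696/6 = 116.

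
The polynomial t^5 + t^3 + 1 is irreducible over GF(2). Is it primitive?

Write f(t) = t^5 + t^3 + 1.
|GF(2^5)^×| = 2^5 − 1 = 31. Prime factorization: 31 = 31.
f is primitive ⇔ t has order 31 in GF(2)[t]/(f), i.e. t^(31/q) ≠ 1 for each prime q | 31.
t^(1) mod f = t.
None equal 1, so t has full order 31; f is primitive.

Yes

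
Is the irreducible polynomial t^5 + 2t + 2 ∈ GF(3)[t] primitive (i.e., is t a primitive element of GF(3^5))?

No

Write f(t) = t^5 + 2t + 2.
|GF(3^5)^×| = 3^5 − 1 = 242. Prime factorization: 242 = 2·11^2.
f is primitive ⇔ t has order 242 in GF(3)[t]/(f), i.e. t^(242/q) ≠ 1 for each prime q | 242.
t^(121) mod f = 1
t^(22) mod f = t^3 + 2t^2 + 2t + 1.
Since t^(121) = 1, the order of t divides 121 < 242; not primitive.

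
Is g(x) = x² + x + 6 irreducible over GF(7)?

Yes

Check for roots in GF(7): g(0) = 6; g(1) = 1; g(2) = 5; g(3) = 4; g(4) = 5; g(5) = 1; g(6) = 6.
No roots. A degree-2 polynomial over a field with no linear factor is irreducible.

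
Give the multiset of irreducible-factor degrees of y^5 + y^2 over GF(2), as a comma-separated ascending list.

1, 1, 1, 2

Write h(y) = y^5 + y^2.
Roots in GF(2): h(0) = 0 → root; h(1) = 0 → root.
Linear factors from roots: (y), (y + 1).
Complete factorization: h(y) = (y + 1)·(y)^2·(y^2 + y + 1).
Factor degrees with multiplicity: 1 + 1 + 1 + 2 = 5.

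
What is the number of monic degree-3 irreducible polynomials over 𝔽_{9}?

The number of monic irreducibles of degree 3 over GF(9) is (1/3)·Σ_{d∣3} μ(3/d) 9^d.
Divisors of 3: 1, 3; μ(3/d) for each: -1, 1.
Σ = − 9^1 + 9^3 = 720.
N = 720/3 = 240.

240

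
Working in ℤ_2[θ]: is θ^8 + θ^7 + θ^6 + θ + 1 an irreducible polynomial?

Yes

Write h(θ) = θ^8 + θ^7 + θ^6 + θ + 1.
Check for roots in ℤ_2: h(0) = 1; h(1) = 1.
No roots, so no linear factors.
Monic irreducibles of degree 2 over GF(2): θ^2 + θ + 1.
None of them divide h (all give nonzero remainder).
Monic irreducibles of degree 3 over GF(2): θ^3 + θ + 1, θ^3 + θ^2 + 1.
None of them divide h (all give nonzero remainder).
Monic irreducibles of degree 4 over GF(2): θ^4 + θ + 1, θ^4 + θ^3 + 1, θ^4 + θ^3 + θ^2 + θ + 1.
None of them divide h (all give nonzero remainder).
No irreducible factor of degree ≤ 4 exists, so h is irreducible over GF(2).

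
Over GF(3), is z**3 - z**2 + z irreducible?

No

Write g(z) = z**3 - z**2 + z.
Check for roots in GF(3): g(0) = 0 → root; g(1) = 1; g(2) = 0 → root.
g(0) = 0, so (z) divides g(z); g is reducible.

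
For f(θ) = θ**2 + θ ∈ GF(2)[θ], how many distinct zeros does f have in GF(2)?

2

Evaluate at each of the 2 elements of GF(2):
f(0) = 0 → root; f(1) = 0 → root.
Roots: {0, 1}.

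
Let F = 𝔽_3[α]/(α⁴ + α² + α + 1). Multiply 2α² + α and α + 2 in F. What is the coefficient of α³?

2

Multiply in 𝔽_3[α]: (2α² + α)·(α + 2) = 2α³ + 2α² + 2α.
Reduced: 2α³ + 2α² + 2α.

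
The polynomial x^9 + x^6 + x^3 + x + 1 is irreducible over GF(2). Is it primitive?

No

Write f(x) = x^9 + x^6 + x^3 + x + 1.
|GF(2^9)^×| = 2^9 − 1 = 511. Prime factorization: 511 = 7·73.
f is primitive ⇔ x has order 511 in GF(2)[x]/(f), i.e. x^(511/q) ≠ 1 for each prime q | 511.
x^(73) mod f = 1
x^(7) mod f = x^7.
Since x^(73) = 1, the order of x divides 73 < 511; not primitive.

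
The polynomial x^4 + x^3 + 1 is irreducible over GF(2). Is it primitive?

Yes

Write f(x) = x^4 + x^3 + 1.
|GF(2^4)^×| = 2^4 − 1 = 15. Prime factorization: 15 = 3·5.
f is primitive ⇔ x has order 15 in GF(2)[x]/(f), i.e. x^(15/q) ≠ 1 for each prime q | 15.
x^(5) mod f = x^3 + x + 1.
x^(3) mod f = x^3.
None equal 1, so x has full order 15; f is primitive.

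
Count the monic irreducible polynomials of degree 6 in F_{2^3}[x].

43596

x^(8^6) − x is the product of all monic irreducibles of degree dividing 6; Möbius inversion gives N = (1/6) Σ μ(6/d)·8^d.
Divisors of 6: 1, 2, 3, 6; μ(6/d) for each: 1, -1, -1, 1.
Σ = 8^1 − 8^2 − 8^3 + 8^6 = 261576.
N = 261576/6 = 43596.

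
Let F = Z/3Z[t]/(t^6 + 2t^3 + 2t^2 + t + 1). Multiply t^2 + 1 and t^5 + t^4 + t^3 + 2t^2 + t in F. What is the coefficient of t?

Multiply in Z/3Z[t]: (t^2 + 1)·(t^5 + t^4 + t^3 + 2t^2 + t) = t^7 + t^6 + 2t^5 + 2t^3 + 2t^2 + t.
Reduce using t^6 ≡ t^3 + t^2 + 2t + 2 (mod t^6 + 2t^3 + 2t^2 + t + 1).
Reduced: 2t^5 + t^4 + t^3 + 2t^2 + 2t + 2.

2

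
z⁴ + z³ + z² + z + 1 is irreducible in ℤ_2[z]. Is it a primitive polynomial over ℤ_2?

Write f(z) = z⁴ + z³ + z² + z + 1.
|GF(2^4)^×| = 2^4 − 1 = 15. Prime factorization: 15 = 3·5.
f is primitive ⇔ z has order 15 in GF(2)[z]/(f), i.e. z^(15/q) ≠ 1 for each prime q | 15.
z^(5) mod f = 1
z^(3) mod f = z³.
Since z^(5) = 1, the order of z divides 5 < 15; not primitive.

No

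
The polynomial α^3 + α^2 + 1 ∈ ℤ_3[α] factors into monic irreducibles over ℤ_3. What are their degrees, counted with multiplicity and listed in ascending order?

1, 2

Write g(α) = α^3 + α^2 + 1.
Roots in ℤ_3: g(0) = 1; g(1) = 0 → root; g(2) = 1.
Linear factors from roots: (α + 2).
Complete factorization: g(α) = (α + 2)·(α^2 + 2α + 2).
Factor degrees with multiplicity: 1 + 2 = 3.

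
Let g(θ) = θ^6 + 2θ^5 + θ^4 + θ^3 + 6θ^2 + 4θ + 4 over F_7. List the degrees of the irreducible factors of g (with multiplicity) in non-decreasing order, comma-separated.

1, 1, 1, 1, 2

Linear factors from roots: (θ + 4), (θ + 3), (θ + 2).
Complete factorization: g(θ) = (θ + 2)·(θ + 3)·(θ + 4)^2·(θ^2 + 3θ + 5).
Factor degrees with multiplicity: 1 + 1 + 1 + 1 + 2 = 6.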